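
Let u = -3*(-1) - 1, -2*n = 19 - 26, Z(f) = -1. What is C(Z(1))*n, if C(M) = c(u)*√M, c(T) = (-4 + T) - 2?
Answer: -14*I ≈ -14.0*I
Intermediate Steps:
n = 7/2 (n = -(19 - 26)/2 = -½*(-7) = 7/2 ≈ 3.5000)
u = 2 (u = 3 - 1 = 2)
c(T) = -6 + T
C(M) = -4*√M (C(M) = (-6 + 2)*√M = -4*√M)
C(Z(1))*n = -4*I*(7/2) = -14*I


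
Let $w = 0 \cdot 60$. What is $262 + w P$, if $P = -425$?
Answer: $262$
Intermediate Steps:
$w = 0$
$262 + w P = 262 + 0 \left(-425\right) = 262 + 0 = 262$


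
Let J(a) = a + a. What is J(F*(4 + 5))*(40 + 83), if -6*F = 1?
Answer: -369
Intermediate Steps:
F = -1/6 (F = -1/6*1 = -1/6 ≈ -0.16667)
J(a) = 2*a
J(F*(4 + 5))*(40 + 83) = (2*(-(4 + 5)/6))*(40 + 83) = (2*(-1/6*9))*123 = (2*(-3/2))*123 = -3*123 = -369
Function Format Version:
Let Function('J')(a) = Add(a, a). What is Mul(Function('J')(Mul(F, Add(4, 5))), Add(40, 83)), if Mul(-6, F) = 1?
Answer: -369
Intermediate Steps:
F = Rational(-1, 6) (F = Mul(Rational(-1, 6), 1) = Rational(-1, 6) ≈ -0.16667)
Function('J')(a) = Mul(2, a)
Mul(Function('J')(Mul(F, Add(4, 5))), Add(40, 83)) = Mul(Mul(2, Mul(Rational(-1, 6), Add(4, 5))), Add(40, 83)) = Mul(Mul(2, Mul(Rational(-1, 6), 9)), 123) = Mul(Mul(2, Rational(-3, 2)), 123) = Mul(-3, 123) = -369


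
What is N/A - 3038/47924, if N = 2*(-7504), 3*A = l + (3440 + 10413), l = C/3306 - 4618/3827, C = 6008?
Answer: -994008096547853/299998660951502 ≈ -3.3134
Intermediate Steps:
l = 3862754/6326031 (l = 6008/3306 - 4618/3827 = 6008*(1/3306) - 4618*1/3827 = 3004/1653 - 4618/3827 = 3862754/6326031 ≈ 0.61061)
A = 87638370197/18978093 (A = (3862754/6326031 + (3440 + 10413))/3 = (3862754/6326031 + 13853)/3 = (1/3)*(87638370197/6326031) = 87638370197/18978093 ≈ 4617.9)
N = -15008
N/A - 3038/47924 = -15008/87638370197/18978093 - 3038/47924 = -15008*18978093/87638370197 - 3038*1/47924 = -40689031392/12519767171 - 1519/23962 = -994008096547853/299998660951502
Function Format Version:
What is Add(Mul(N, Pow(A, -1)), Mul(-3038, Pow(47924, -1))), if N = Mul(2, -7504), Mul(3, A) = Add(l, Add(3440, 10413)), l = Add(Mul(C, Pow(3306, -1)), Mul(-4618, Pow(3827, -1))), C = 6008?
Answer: Rational(-994008096547853, 299998660951502) ≈ -3.3134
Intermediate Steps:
l = Rational(3862754, 6326031) (l = Add(Mul(6008, Pow(3306, -1)), Mul(-4618, Pow(3827, -1))) = Add(Mul(6008, Rational(1, 3306)), Mul(-4618, Rational(1, 3827))) = Add(Rational(3004, 1653), Rational(-4618, 3827)) = Rational(3862754, 6326031) ≈ 0.61061)
A = Rational(87638370197, 18978093) (A = Mul(Rational(1, 3), Add(Rational(3862754, 6326031), Add(3440, 10413))) = Mul(Rational(1, 3), Add(Rational(3862754, 6326031), 13853)) = Mul(Rational(1, 3), Rational(87638370197, 6326031)) = Rational(87638370197, 18978093) ≈ 4617.9)
N = -15008
Add(Mul(N, Pow(A, -1)), Mul(-3038, Pow(47924, -1))) = Add(Mul(-15008, Pow(Rational(87638370197, 18978093), -1)), Mul(-3038, Pow(47924, -1))) = Add(Mul(-15008, Rational(18978093, 87638370197)), Mul(-3038, Rational(1, 47924))) = Add(Rational(-40689031392, 12519767171), Rational(-1519, 23962)) = Rational(-994008096547853, 299998660951502)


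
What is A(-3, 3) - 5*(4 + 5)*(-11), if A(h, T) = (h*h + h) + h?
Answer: 498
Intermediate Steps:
A(h, T) = h² + 2*h (A(h, T) = (h² + h) + h = (h + h²) + h = h² + 2*h)
A(-3, 3) - 5*(4 + 5)*(-11) = -3*(2 - 3) - 5*(4 + 5)*(-11) = -3*(-1) - 5*9*(-11) = 3 - 45*(-11) = 3 + 495 = 498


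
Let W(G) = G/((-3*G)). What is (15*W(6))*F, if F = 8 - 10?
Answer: 10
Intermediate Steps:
W(G) = -1/3 (W(G) = G*(-1/(3*G)) = -1/3)
F = -2
(15*W(6))*F = (15*(-1/3))*(-2) = -5*(-2) = 10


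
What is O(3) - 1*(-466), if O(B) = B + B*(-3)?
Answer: 460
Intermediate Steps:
O(B) = -2*B (O(B) = B - 3*B = -2*B)
O(3) - 1*(-466) = -2*3 - 1*(-466) = -6 + 466 = 460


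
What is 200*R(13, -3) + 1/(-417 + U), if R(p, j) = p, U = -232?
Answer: 1687399/649 ≈ 2600.0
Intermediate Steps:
200*R(13, -3) + 1/(-417 + U) = 200*13 + 1/(-417 - 232) = 2600 + 1/(-649) = 2600 - 1/649 = 1687399/649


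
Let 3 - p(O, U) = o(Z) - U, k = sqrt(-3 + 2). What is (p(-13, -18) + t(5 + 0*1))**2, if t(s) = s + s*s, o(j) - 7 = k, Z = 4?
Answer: (8 - I)**2 ≈ 63.0 - 16.0*I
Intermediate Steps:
k = I (k = sqrt(-1) = I ≈ 1.0*I)
o(j) = 7 + I
p(O, U) = -4 + U - I (p(O, U) = 3 - ((7 + I) - U) = 3 - (7 + I - U) = 3 + (-7 + U - I) = -4 + U - I)
t(s) = s + s**2
(p(-13, -18) + t(5 + 0*1))**2 = ((-4 - 18 - I) + (5 + 0*1)*(1 + (5 + 0*1)))**2 = ((-22 - I) + (5 + 0)*(1 + (5 + 0)))**2 = ((-22 - I) + 5*(1 + 5))**2 = ((-22 - I) + 5*6)**2 = ((-22 - I) + 30)**2 = (8 - I)**2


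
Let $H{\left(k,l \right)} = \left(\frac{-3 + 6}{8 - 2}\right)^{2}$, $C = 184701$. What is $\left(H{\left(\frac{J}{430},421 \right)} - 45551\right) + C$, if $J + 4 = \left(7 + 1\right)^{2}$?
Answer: $\frac{556601}{4} \approx 1.3915 \cdot 10^{5}$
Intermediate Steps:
$J = 60$ ($J = -4 + \left(7 + 1\right)^{2} = -4 + 8^{2} = -4 + 64 = 60$)
$H{\left(k,l \right)} = \frac{1}{4}$ ($H{\left(k,l \right)} = \left(\frac{3}{6}\right)^{2} = \left(3 \cdot \frac{1}{6}\right)^{2} = \left(\frac{1}{2}\right)^{2} = \frac{1}{4}$)
$\left(H{\left(\frac{J}{430},421 \right)} - 45551\right) + C = \left(\frac{1}{4} - 45551\right) + 184701 = - \frac{182203}{4} + 184701 = \frac{556601}{4}$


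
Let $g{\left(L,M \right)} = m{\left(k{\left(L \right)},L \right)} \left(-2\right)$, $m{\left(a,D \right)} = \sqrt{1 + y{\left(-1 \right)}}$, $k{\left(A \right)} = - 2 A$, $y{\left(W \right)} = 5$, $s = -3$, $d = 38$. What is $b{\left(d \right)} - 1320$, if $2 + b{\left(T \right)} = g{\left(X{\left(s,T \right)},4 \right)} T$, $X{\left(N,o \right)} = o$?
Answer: $-1322 - 76 \sqrt{6} \approx -1508.2$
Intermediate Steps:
$m{\left(a,D \right)} = \sqrt{6}$ ($m{\left(a,D \right)} = \sqrt{1 + 5} = \sqrt{6}$)
$g{\left(L,M \right)} = - 2 \sqrt{6}$ ($g{\left(L,M \right)} = \sqrt{6} \left(-2\right) = - 2 \sqrt{6}$)
$b{\left(T \right)} = -2 - 2 T \sqrt{6}$ ($b{\left(T \right)} = -2 + - 2 \sqrt{6} T = -2 - 2 T \sqrt{6}$)
$b{\left(d \right)} - 1320 = \left(-2 - 76 \sqrt{6}\right) - 1320 = -1322 - 76 \sqrt{6}$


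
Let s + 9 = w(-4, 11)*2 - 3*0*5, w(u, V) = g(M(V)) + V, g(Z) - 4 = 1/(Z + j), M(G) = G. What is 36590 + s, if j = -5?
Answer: 109834/3 ≈ 36611.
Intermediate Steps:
g(Z) = 4 + 1/(-5 + Z) (g(Z) = 4 + 1/(Z - 5) = 4 + 1/(-5 + Z))
w(u, V) = V + (-19 + 4*V)/(-5 + V) (w(u, V) = (-19 + 4*V)/(-5 + V) + V = V + (-19 + 4*V)/(-5 + V))
s = 64/3 (s = -9 + (((-19 + 11² - 1*11)/(-5 + 11))*2 - 3*0*5) = -9 + (((-19 + 121 - 11)/6)*2 + 0*5) = -9 + (((⅙)*91)*2 + 0) = -9 + ((91/6)*2 + 0) = -9 + (91/3 + 0) = -9 + 91/3 = 64/3 ≈ 21.333)
36590 + s = 36590 + 64/3 = 109834/3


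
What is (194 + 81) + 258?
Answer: 533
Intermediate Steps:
(194 + 81) + 258 = 275 + 258 = 533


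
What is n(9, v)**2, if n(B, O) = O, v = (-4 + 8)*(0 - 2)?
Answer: 64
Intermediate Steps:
v = -8 (v = 4*(-2) = -8)
n(9, v)**2 = (-8)**2 = 64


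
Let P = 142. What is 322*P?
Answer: 45724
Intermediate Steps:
322*P = 322*142 = 45724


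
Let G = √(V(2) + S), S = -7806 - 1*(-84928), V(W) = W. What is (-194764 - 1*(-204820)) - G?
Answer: 10056 - 2*√19281 ≈ 9778.3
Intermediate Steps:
S = 77122 (S = -7806 + 84928 = 77122)
G = 2*√19281 (G = √(2 + 77122) = √77124 = 2*√19281 ≈ 277.71)
(-194764 - 1*(-204820)) - G = (-194764 - 1*(-204820)) - 2*√19281 = (-194764 + 204820) - 2*√19281 = 10056 - 2*√19281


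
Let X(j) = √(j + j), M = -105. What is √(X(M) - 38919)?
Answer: √(-38919 + I*√210) ≈ 0.0367 + 197.28*I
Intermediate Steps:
X(j) = √2*√j (X(j) = √(2*j) = √2*√j)
√(X(M) - 38919) = √(√2*√(-105) - 38919) = √(√2*(I*√105) - 38919) = √(I*√210 - 38919) = √(-38919 + I*√210)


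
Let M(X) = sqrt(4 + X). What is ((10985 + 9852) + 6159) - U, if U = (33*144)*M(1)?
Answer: 26996 - 4752*sqrt(5) ≈ 16370.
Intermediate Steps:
U = 4752*sqrt(5) (U = (33*144)*sqrt(4 + 1) = 4752*sqrt(5) ≈ 10626.)
((10985 + 9852) + 6159) - U = ((10985 + 9852) + 6159) - 4752*sqrt(5) = (20837 + 6159) - 4752*sqrt(5) = 26996 - 4752*sqrt(5)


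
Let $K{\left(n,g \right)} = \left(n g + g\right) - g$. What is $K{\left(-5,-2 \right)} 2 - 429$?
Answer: $-409$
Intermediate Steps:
$K{\left(n,g \right)} = g n$ ($K{\left(n,g \right)} = \left(g n + g\right) - g = \left(g + g n\right) - g = g n$)
$K{\left(-5,-2 \right)} 2 - 429 = \left(-2\right) \left(-5\right) 2 - 429 = 10 \cdot 2 - 429 = 20 - 429 = -409$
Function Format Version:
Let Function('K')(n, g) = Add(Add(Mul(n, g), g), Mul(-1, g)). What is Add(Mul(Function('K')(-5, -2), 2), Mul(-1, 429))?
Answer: -409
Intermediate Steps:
Function('K')(n, g) = Mul(g, n) (Function('K')(n, g) = Add(Add(Mul(g, n), g), Mul(-1, g)) = Add(Add(g, Mul(g, n)), Mul(-1, g)) = Mul(g, n))
Add(Mul(Function('K')(-5, -2), 2), Mul(-1, 429)) = Add(Mul(Mul(-2, -5), 2), Mul(-1, 429)) = Add(Mul(10, 2), -429) = Add(20, -429) = -409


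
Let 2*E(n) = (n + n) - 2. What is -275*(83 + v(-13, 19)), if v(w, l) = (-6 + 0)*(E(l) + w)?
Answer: -14575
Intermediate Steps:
E(n) = -1 + n (E(n) = ((n + n) - 2)/2 = (2*n - 2)/2 = (-2 + 2*n)/2 = -1 + n)
v(w, l) = 6 - 6*l - 6*w (v(w, l) = (-6 + 0)*((-1 + l) + w) = -6*(-1 + l + w) = 6 - 6*l - 6*w)
-275*(83 + v(-13, 19)) = -275*(83 + (6 - 6*19 - 6*(-13))) = -275*(83 + (6 - 114 + 78)) = -275*(83 - 30) = -275*53 = -14575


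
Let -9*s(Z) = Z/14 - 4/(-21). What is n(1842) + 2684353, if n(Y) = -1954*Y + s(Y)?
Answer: -172921702/189 ≈ -9.1493e+5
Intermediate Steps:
s(Z) = -4/189 - Z/126 (s(Z) = -(Z/14 - 4/(-21))/9 = -(Z*(1/14) - 4*(-1/21))/9 = -(Z/14 + 4/21)/9 = -(4/21 + Z/14)/9 = -4/189 - Z/126)
n(Y) = -4/189 - 246205*Y/126 (n(Y) = -1954*Y + (-4/189 - Y/126) = -4/189 - 246205*Y/126)
n(1842) + 2684353 = (-4/189 - 246205/126*1842) + 2684353 = (-4/189 - 75584935/21) + 2684353 = -680264419/189 + 2684353 = -172921702/189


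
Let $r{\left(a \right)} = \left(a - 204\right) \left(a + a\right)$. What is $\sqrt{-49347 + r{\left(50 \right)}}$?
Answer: $i \sqrt{64747} \approx 254.45 i$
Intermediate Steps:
$r{\left(a \right)} = 2 a \left(-204 + a\right)$ ($r{\left(a \right)} = \left(-204 + a\right) 2 a = 2 a \left(-204 + a\right)$)
$\sqrt{-49347 + r{\left(50 \right)}} = \sqrt{-49347 + 2 \cdot 50 \left(-204 + 50\right)} = \sqrt{-49347 + 2 \cdot 50 \left(-154\right)} = \sqrt{-49347 - 15400} = \sqrt{-64747} = i \sqrt{64747}$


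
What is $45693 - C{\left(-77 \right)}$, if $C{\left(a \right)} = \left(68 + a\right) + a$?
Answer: $45779$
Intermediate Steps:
$C{\left(a \right)} = 68 + 2 a$
$45693 - C{\left(-77 \right)} = 45693 - \left(68 + 2 \left(-77\right)\right) = 45693 - \left(68 - 154\right) = 45693 - -86 = 45693 + 86 = 45779$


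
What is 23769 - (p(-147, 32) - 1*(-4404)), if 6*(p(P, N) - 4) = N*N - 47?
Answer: 115189/6 ≈ 19198.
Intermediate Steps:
p(P, N) = -23/6 + N²/6 (p(P, N) = 4 + (N*N - 47)/6 = 4 + (N² - 47)/6 = 4 + (-47 + N²)/6 = 4 + (-47/6 + N²/6) = -23/6 + N²/6)
23769 - (p(-147, 32) - 1*(-4404)) = 23769 - ((-23/6 + (⅙)*32²) - 1*(-4404)) = 23769 - ((-23/6 + (⅙)*1024) + 4404) = 23769 - ((-23/6 + 512/3) + 4404) = 23769 - (1001/6 + 4404) = 23769 - 1*27425/6 = 23769 - 27425/6 = 115189/6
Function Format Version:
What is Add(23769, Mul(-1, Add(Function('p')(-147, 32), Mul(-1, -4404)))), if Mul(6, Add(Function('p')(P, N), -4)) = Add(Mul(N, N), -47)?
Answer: Rational(115189, 6) ≈ 19198.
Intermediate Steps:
Function('p')(P, N) = Add(Rational(-23, 6), Mul(Rational(1, 6), Pow(N, 2))) (Function('p')(P, N) = Add(4, Mul(Rational(1, 6), Add(Mul(N, N), -47))) = Add(4, Mul(Rational(1, 6), Add(Pow(N, 2), -47))) = Add(4, Mul(Rational(1, 6), Add(-47, Pow(N, 2)))) = Add(4, Add(Rational(-47, 6), Mul(Rational(1, 6), Pow(N, 2)))) = Add(Rational(-23, 6), Mul(Rational(1, 6), Pow(N, 2))))
Add(23769, Mul(-1, Add(Function('p')(-147, 32), Mul(-1, -4404)))) = Add(23769, Mul(-1, Add(Add(Rational(-23, 6), Mul(Rational(1, 6), Pow(32, 2))), Mul(-1, -4404)))) = Add(23769, Mul(-1, Add(Add(Rational(-23, 6), Mul(Rational(1, 6), 1024)), 4404))) = Add(23769, Mul(-1, Add(Add(Rational(-23, 6), Rational(512, 3)), 4404))) = Add(23769, Mul(-1, Add(Rational(1001, 6), 4404))) = Add(23769, Mul(-1, Rational(27425, 6))) = Add(23769, Rational(-27425, 6)) = Rational(115189, 6)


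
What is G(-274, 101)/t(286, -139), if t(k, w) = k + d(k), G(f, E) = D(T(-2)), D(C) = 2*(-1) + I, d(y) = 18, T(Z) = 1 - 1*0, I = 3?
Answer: 1/304 ≈ 0.0032895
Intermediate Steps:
T(Z) = 1 (T(Z) = 1 + 0 = 1)
D(C) = 1 (D(C) = 2*(-1) + 3 = -2 + 3 = 1)
G(f, E) = 1
t(k, w) = 18 + k (t(k, w) = k + 18 = 18 + k)
G(-274, 101)/t(286, -139) = 1/(18 + 286) = 1/304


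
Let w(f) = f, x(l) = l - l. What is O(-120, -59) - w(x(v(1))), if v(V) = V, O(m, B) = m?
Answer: -120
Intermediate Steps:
x(l) = 0
O(-120, -59) - w(x(v(1))) = -120 - 1*0 = -120 + 0 = -120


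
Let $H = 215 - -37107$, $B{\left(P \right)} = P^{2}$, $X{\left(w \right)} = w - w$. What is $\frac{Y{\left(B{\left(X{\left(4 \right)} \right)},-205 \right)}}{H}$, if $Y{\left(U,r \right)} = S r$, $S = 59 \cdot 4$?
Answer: $- \frac{24190}{18661} \approx -1.2963$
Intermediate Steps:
$X{\left(w \right)} = 0$
$S = 236$
$Y{\left(U,r \right)} = 236 r$
$H = 37322$ ($H = 215 + 37107 = 37322$)
$\frac{Y{\left(B{\left(X{\left(4 \right)} \right)},-205 \right)}}{H} = \frac{236 \left(-205\right)}{37322} = \left(-48380\right) \frac{1}{37322} = - \frac{24190}{18661}$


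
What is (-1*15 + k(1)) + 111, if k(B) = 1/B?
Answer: 97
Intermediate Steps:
k(B) = 1/B
(-1*15 + k(1)) + 111 = (-1*15 + 1/1) + 111 = (-15 + 1) + 111 = -14 + 111 = 97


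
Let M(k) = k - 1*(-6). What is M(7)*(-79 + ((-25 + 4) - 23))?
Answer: -1599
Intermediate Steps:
M(k) = 6 + k (M(k) = k + 6 = 6 + k)
M(7)*(-79 + ((-25 + 4) - 23)) = (6 + 7)*(-79 + ((-25 + 4) - 23)) = 13*(-79 + (-21 - 23)) = 13*(-79 - 44) = 13*(-123) = -1599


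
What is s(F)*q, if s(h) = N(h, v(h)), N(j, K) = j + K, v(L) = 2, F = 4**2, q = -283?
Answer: -5094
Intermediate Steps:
F = 16
N(j, K) = K + j
s(h) = 2 + h
s(F)*q = (2 + 16)*(-283) = 18*(-283) = -5094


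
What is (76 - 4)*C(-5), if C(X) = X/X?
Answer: 72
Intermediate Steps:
C(X) = 1
(76 - 4)*C(-5) = (76 - 4)*1 = 72*1 = 72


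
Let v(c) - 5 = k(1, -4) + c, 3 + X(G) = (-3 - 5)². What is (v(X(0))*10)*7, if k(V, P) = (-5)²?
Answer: 6370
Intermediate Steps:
X(G) = 61 (X(G) = -3 + (-3 - 5)² = -3 + (-8)² = -3 + 64 = 61)
k(V, P) = 25
v(c) = 30 + c (v(c) = 5 + (25 + c) = 30 + c)
(v(X(0))*10)*7 = ((30 + 61)*10)*7 = (91*10)*7 = 910*7 = 6370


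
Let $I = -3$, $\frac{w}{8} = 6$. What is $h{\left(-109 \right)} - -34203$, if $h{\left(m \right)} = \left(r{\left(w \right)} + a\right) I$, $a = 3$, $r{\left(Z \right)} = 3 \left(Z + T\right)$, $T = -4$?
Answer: $33798$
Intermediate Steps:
$w = 48$ ($w = 8 \cdot 6 = 48$)
$r{\left(Z \right)} = -12 + 3 Z$ ($r{\left(Z \right)} = 3 \left(Z - 4\right) = 3 \left(-4 + Z\right) = -12 + 3 Z$)
$h{\left(m \right)} = -405$ ($h{\left(m \right)} = \left(\left(-12 + 3 \cdot 48\right) + 3\right) \left(-3\right) = \left(\left(-12 + 144\right) + 3\right) \left(-3\right) = \left(132 + 3\right) \left(-3\right) = 135 \left(-3\right) = -405$)
$h{\left(-109 \right)} - -34203 = -405 - -34203 = -405 + 34203 = 33798$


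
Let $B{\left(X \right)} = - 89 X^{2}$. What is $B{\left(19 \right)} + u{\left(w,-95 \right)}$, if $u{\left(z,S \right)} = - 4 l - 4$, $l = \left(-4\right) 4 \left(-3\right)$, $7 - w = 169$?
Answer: $-32325$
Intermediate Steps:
$w = -162$ ($w = 7 - 169 = -162$)
$l = 48$ ($l = \left(-16\right) \left(-3\right) = 48$)
$u{\left(z,S \right)} = -196$ ($u{\left(z,S \right)} = \left(-4\right) 48 - 4 = -192 - 4 = -196$)
$B{\left(19 \right)} + u{\left(w,-95 \right)} = - 89 \cdot 19^{2} - 196 = \left(-89\right) 361 - 196 = -32129 - 196 = -32325$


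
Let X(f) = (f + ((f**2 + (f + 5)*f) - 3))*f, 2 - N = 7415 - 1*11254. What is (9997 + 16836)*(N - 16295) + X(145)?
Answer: -327955217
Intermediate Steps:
N = 3841 (N = 2 - (7415 - 1*11254) = 2 - (7415 - 11254) = 2 - 1*(-3839) = 2 + 3839 = 3841)
X(f) = f*(-3 + f + f**2 + f*(5 + f)) (X(f) = (f + ((f**2 + (5 + f)*f) - 3))*f = (f + ((f**2 + f*(5 + f)) - 3))*f = (f + (-3 + f**2 + f*(5 + f)))*f = (-3 + f + f**2 + f*(5 + f))*f = f*(-3 + f + f**2 + f*(5 + f)))
(9997 + 16836)*(N - 16295) + X(145) = (9997 + 16836)*(3841 - 16295) + 145*(-3 + 2*145**2 + 6*145) = 26833*(-12454) + 145*(-3 + 2*21025 + 870) = -334178182 + 145*(-3 + 42050 + 870) = -334178182 + 145*42917 = -334178182 + 6222965 = -327955217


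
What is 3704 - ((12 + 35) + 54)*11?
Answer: 2593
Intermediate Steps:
3704 - ((12 + 35) + 54)*11 = 3704 - (47 + 54)*11 = 3704 - 101*11 = 3704 - 1*1111 = 3704 - 1111 = 2593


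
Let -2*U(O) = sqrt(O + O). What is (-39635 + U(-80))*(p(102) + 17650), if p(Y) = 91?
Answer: -703164535 - 35482*I*sqrt(10) ≈ -7.0316e+8 - 1.122e+5*I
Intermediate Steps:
U(O) = -sqrt(2)*sqrt(O)/2 (U(O) = -sqrt(O + O)/2 = -sqrt(2)*sqrt(O)/2)
(-39635 + U(-80))*(p(102) + 17650) = (-39635 - sqrt(2)*sqrt(-80)/2)*(91 + 17650) = (-39635 - sqrt(2)*4*I*sqrt(5)/2)*17741 = (-39635 - 2*I*sqrt(10))*17741 = -703164535 - 35482*I*sqrt(10)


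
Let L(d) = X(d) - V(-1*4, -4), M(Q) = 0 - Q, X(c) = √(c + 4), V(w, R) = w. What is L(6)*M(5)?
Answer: -20 - 5*√10 ≈ -35.811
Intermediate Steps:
X(c) = √(4 + c)
M(Q) = -Q
L(d) = 4 + √(4 + d) (L(d) = √(4 + d) - (-1)*4 = √(4 + d) - 1*(-4) = √(4 + d) + 4 = 4 + √(4 + d))
L(6)*M(5) = (4 + √(4 + 6))*(-1*5) = (4 + √10)*(-5) = -20 - 5*√10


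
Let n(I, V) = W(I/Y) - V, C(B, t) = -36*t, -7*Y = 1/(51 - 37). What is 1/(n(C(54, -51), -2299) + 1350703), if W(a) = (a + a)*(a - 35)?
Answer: 1/64762118330 ≈ 1.5441e-11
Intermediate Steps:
Y = -1/98 (Y = -1/(7*(51 - 37)) = -1/7/14 = -1/7*1/14 = -1/98 ≈ -0.010204)
W(a) = 2*a*(-35 + a) (W(a) = (2*a)*(-35 + a) = 2*a*(-35 + a))
n(I, V) = -V - 196*I*(-35 - 98*I) (n(I, V) = 2*(I/(-1/98))*(-35 + I/(-1/98)) - V = 2*(I*(-98))*(-35 + I*(-98)) - V = 2*(-98*I)*(-35 - 98*I) - V = -196*I*(-35 - 98*I) - V = -V - 196*I*(-35 - 98*I))
1/(n(C(54, -51), -2299) + 1350703) = 1/((-1*(-2299) + 6860*(-36*(-51)) + 19208*(-36*(-51))**2) + 1350703) = 1/((2299 + 6860*1836 + 19208*1836**2) + 1350703) = 1/((2299 + 12594960 + 19208*3370896) + 1350703) = 1/((2299 + 12594960 + 64748170368) + 1350703) = 1/(64760767627 + 1350703) = 1/64762118330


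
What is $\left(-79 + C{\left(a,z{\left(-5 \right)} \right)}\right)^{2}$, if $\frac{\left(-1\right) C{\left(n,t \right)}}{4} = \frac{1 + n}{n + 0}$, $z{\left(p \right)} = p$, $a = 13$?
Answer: $\frac{1172889}{169} \approx 6940.2$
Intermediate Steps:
$C{\left(n,t \right)} = - \frac{4 \left(1 + n\right)}{n}$ ($C{\left(n,t \right)} = - 4 \frac{1 + n}{n + 0} = - 4 \frac{1 + n}{n} = - \frac{4 \left(1 + n\right)}{n}$)
$\left(-79 + C{\left(a,z{\left(-5 \right)} \right)}\right)^{2} = \left(-79 - \left(4 + \frac{4}{13}\right)\right)^{2} = \left(-79 - \frac{56}{13}\right)^{2} = \left(- \frac{1083}{13}\right)^{2} = \frac{1172889}{169}$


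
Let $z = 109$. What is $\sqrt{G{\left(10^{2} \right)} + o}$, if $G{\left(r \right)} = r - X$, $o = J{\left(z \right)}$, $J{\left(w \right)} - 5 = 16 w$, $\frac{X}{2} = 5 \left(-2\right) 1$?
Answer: $\sqrt{1869} \approx 43.232$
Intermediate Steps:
$X = -20$ ($X = 2 \cdot 5 \left(-2\right) 1 = 2 \left(\left(-10\right) 1\right) = 2 \left(-10\right) = -20$)
$J{\left(w \right)} = 5 + 16 w$
$o = 1749$ ($o = 5 + 16 \cdot 109 = 5 + 1744 = 1749$)
$G{\left(r \right)} = 20 + r$ ($G{\left(r \right)} = r - -20 = r + 20 = 20 + r$)
$\sqrt{G{\left(10^{2} \right)} + o} = \sqrt{\left(20 + 10^{2}\right) + 1749} = \sqrt{\left(20 + 100\right) + 1749} = \sqrt{120 + 1749} = \sqrt{1869}$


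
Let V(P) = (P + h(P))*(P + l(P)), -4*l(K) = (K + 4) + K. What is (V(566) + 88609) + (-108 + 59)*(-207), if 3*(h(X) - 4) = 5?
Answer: 259962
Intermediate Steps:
l(K) = -1 - K/2 (l(K) = -((K + 4) + K)/4 = -((4 + K) + K)/4 = -(4 + 2*K)/4 = -1 - K/2)
h(X) = 17/3 (h(X) = 4 + (⅓)*5 = 4 + 5/3 = 17/3)
V(P) = (-1 + P/2)*(17/3 + P) (V(P) = (P + 17/3)*(P + (-1 - P/2)) = (17/3 + P)*(-1 + P/2) = (-1 + P/2)*(17/3 + P))
(V(566) + 88609) + (-108 + 59)*(-207) = ((-17/3 + (½)*566² + (11/6)*566) + 88609) + (-108 + 59)*(-207) = ((-17/3 + (½)*320356 + 3113/3) + 88609) - 49*(-207) = ((-17/3 + 160178 + 3113/3) + 88609) + 10143 = (161210 + 88609) + 10143 = 249819 + 10143 = 259962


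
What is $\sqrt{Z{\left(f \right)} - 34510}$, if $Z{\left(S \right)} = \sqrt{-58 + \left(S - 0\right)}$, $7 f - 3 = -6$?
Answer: $\frac{\sqrt{-1690990 + 7 i \sqrt{2863}}}{7} \approx 0.020574 + 185.77 i$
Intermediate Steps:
$f = - \frac{3}{7}$ ($f = \frac{3}{7} + \frac{1}{7} \left(-6\right) = \frac{3}{7} - \frac{6}{7} = - \frac{3}{7} \approx -0.42857$)
$Z{\left(S \right)} = \sqrt{-58 + S}$ ($Z{\left(S \right)} = \sqrt{-58 + \left(S + 0\right)} = \sqrt{-58 + S}$)
$\sqrt{Z{\left(f \right)} - 34510} = \sqrt{\sqrt{-58 - \frac{3}{7}} - 34510} = \sqrt{\sqrt{- \frac{409}{7}} - 34510} = \sqrt{\frac{i \sqrt{2863}}{7} - 34510} = \sqrt{-34510 + \frac{i \sqrt{2863}}{7}}$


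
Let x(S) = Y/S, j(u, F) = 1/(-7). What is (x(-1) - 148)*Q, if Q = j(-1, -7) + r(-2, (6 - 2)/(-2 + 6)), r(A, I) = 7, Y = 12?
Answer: -7680/7 ≈ -1097.1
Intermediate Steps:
j(u, F) = -⅐
Q = 48/7 (Q = -⅐ + 7 = 48/7 ≈ 6.8571)
x(S) = 12/S
(x(-1) - 148)*Q = (12/(-1) - 148)*(48/7) = (12*(-1) - 148)*(48/7) = (-12 - 148)*(48/7) = -160*48/7 = -7680/7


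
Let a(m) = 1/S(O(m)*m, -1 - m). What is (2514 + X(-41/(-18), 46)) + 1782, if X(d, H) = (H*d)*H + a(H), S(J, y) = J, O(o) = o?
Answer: 173600881/19044 ≈ 9115.8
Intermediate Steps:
a(m) = m**(-2) (a(m) = 1/(m*m) = 1/(m**2) = m**(-2))
X(d, H) = H**(-2) + d*H**2 (X(d, H) = (H*d)*H + H**(-2) = d*H**2 + H**(-2) = H**(-2) + d*H**2)
(2514 + X(-41/(-18), 46)) + 1782 = (2514 + (1 - 41/(-18)*46**4)/46**2) + 1782 = (2514 + (1 - 41*(-1/18)*4477456)/2116) + 1782 = (2514 + (1 + (41/18)*4477456)/2116) + 1782 = (2514 + (1 + 91787848/9)/2116) + 1782 = (2514 + (1/2116)*(91787857/9)) + 1782 = (2514 + 91787857/19044) + 1782 = 139664473/19044 + 1782 = 173600881/19044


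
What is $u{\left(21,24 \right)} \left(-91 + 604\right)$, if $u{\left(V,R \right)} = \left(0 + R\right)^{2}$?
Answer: $295488$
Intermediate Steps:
$u{\left(V,R \right)} = R^{2}$
$u{\left(21,24 \right)} \left(-91 + 604\right) = 24^{2} \left(-91 + 604\right) = 576 \cdot 513 = 295488$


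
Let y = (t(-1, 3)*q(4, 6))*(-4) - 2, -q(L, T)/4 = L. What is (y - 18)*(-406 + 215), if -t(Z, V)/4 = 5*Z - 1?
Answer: -289556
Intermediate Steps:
q(L, T) = -4*L
t(Z, V) = 4 - 20*Z (t(Z, V) = -4*(5*Z - 1) = -4*(-1 + 5*Z) = 4 - 20*Z)
y = 1534 (y = ((4 - 20*(-1))*(-4*4))*(-4) - 2 = ((4 + 20)*(-16))*(-4) - 2 = (24*(-16))*(-4) - 2 = -384*(-4) - 2 = 1536 - 2 = 1534)
(y - 18)*(-406 + 215) = (1534 - 18)*(-406 + 215) = 1516*(-191) = -289556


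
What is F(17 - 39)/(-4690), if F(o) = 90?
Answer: -9/469 ≈ -0.019190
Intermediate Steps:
F(17 - 39)/(-4690) = 90/(-4690) = 90*(-1/4690) = -9/469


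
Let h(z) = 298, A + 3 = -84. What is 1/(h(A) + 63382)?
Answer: 1/63680 ≈ 1.5704e-5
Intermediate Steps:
A = -87 (A = -3 - 84 = -87)
1/(h(A) + 63382) = 1/(298 + 63382) = 1/63680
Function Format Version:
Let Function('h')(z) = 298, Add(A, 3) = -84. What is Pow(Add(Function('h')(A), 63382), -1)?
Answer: Rational(1, 63680) ≈ 1.5704e-5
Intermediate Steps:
A = -87 (A = Add(-3, -84) = -87)
Pow(Add(Function('h')(A), 63382), -1) = Pow(Add(298, 63382), -1) = Pow(63680, -1) = Rational(1, 63680)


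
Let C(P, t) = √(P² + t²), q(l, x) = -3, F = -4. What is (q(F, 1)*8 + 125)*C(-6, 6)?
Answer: 606*√2 ≈ 857.01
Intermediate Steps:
(q(F, 1)*8 + 125)*C(-6, 6) = (-3*8 + 125)*√((-6)² + 6²) = (-24 + 125)*√(36 + 36) = 101*√72 = 101*(6*√2) = 606*√2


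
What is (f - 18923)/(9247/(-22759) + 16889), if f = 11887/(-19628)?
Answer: -8453432973029/7544365368512 ≈ -1.1205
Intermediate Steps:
f = -11887/19628 (f = 11887*(-1/19628) = -11887/19628 ≈ -0.60561)
(f - 18923)/(9247/(-22759) + 16889) = (-11887/19628 - 18923)/(9247/(-22759) + 16889) = -371432531/(19628*(9247*(-1/22759) + 16889)) = -371432531/(19628*(-9247/22759 + 16889)) = -371432531/(19628*384367504/22759) = -371432531/19628*22759/384367504 = -8453432973029/7544365368512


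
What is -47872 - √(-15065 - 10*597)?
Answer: -47872 - I*√21035 ≈ -47872.0 - 145.03*I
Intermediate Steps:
-47872 - √(-15065 - 10*597) = -47872 - √(-15065 - 5970) = -47872 - √(-21035) = -47872 - I*√21035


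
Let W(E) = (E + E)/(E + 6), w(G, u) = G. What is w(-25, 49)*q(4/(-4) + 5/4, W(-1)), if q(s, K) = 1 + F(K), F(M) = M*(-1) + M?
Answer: -25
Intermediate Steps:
W(E) = 2*E/(6 + E) (W(E) = (2*E)/(6 + E) = 2*E/(6 + E))
F(M) = 0 (F(M) = -M + M = 0)
q(s, K) = 1 (q(s, K) = 1 + 0 = 1)
w(-25, 49)*q(4/(-4) + 5/4, W(-1)) = -25*1 = -25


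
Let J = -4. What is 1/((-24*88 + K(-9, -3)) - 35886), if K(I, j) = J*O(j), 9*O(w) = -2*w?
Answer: -3/114002 ≈ -2.6315e-5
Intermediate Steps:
O(w) = -2*w/9 (O(w) = (-2*w)/9 = -2*w/9)
K(I, j) = 8*j/9 (K(I, j) = -(-8)*j/9 = 8*j/9)
1/((-24*88 + K(-9, -3)) - 35886) = 1/((-24*88 + (8/9)*(-3)) - 35886) = 1/((-2112 - 8/3) - 35886) = 1/(-6344/3 - 35886) = 1/(-114002/3) = -3/114002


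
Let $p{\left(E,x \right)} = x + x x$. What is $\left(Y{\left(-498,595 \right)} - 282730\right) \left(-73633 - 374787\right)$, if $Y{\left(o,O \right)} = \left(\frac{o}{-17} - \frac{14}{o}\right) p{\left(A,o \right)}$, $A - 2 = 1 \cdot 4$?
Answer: $- \frac{53169098414880}{17} \approx -3.1276 \cdot 10^{12}$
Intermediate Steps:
$A = 6$ ($A = 2 + 1 \cdot 4 = 2 + 4 = 6$)
$p{\left(E,x \right)} = x + x^{2}$
$Y{\left(o,O \right)} = o \left(1 + o\right) \left(- \frac{14}{o} - \frac{o}{17}\right)$ ($Y{\left(o,O \right)} = \left(\frac{o}{-17} - \frac{14}{o}\right) o \left(1 + o\right) = \left(o \left(- \frac{1}{17}\right) - \frac{14}{o}\right) o \left(1 + o\right) = \left(- \frac{o}{17} - \frac{14}{o}\right) o \left(1 + o\right) = \left(- \frac{14}{o} - \frac{o}{17}\right) o \left(1 + o\right) = o \left(1 + o\right) \left(- \frac{14}{o} - \frac{o}{17}\right)$)
$\left(Y{\left(-498,595 \right)} - 282730\right) \left(-73633 - 374787\right) = \left(- \frac{\left(1 - 498\right) \left(238 + \left(-498\right)^{2}\right)}{17} - 282730\right) \left(-73633 - 374787\right) = \left(\left(- \frac{1}{17}\right) \left(-497\right) \left(238 + 248004\right) - 282730\right) \left(-448420\right) = \left(\left(- \frac{1}{17}\right) \left(-497\right) 248242 - 282730\right) \left(-448420\right) = \left(\frac{123376274}{17} - 282730\right) \left(-448420\right) = \frac{118569864}{17} \left(-448420\right) = - \frac{53169098414880}{17}$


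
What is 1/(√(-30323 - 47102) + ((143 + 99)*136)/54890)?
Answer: 3732520/481974798641 - 31125125*I*√3097/481974798641 ≈ 7.7442e-6 - 0.0035938*I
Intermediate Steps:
1/(√(-30323 - 47102) + ((143 + 99)*136)/54890) = 1/(√(-77425) + (242*136)*(1/54890)) = 1/(5*I*√3097 + 32912*(1/54890)) = 1/(5*I*√3097 + 1496/2495) = 1/(1496/2495 + 5*I*√3097)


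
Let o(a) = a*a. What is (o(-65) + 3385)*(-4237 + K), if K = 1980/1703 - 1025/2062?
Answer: -56604141512085/1755793 ≈ -3.2238e+7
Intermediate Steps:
o(a) = a²
K = 2337185/3511586 (K = 1980*(1/1703) - 1025*1/2062 = 1980/1703 - 1025/2062 = 2337185/3511586 ≈ 0.66556)
(o(-65) + 3385)*(-4237 + K) = ((-65)² + 3385)*(-4237 + 2337185/3511586) = (4225 + 3385)*(-14876252697/3511586) = 7610*(-14876252697/3511586) = -56604141512085/1755793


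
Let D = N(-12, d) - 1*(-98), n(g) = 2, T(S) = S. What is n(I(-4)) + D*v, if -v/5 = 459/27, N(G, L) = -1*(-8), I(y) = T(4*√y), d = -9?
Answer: -9008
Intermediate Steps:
I(y) = 4*√y
N(G, L) = 8
v = -85 (v = -2295/27 = -5*17 = -85)
D = 106 (D = 8 - 1*(-98) = 8 + 98 = 106)
n(I(-4)) + D*v = 2 + 106*(-85) = 2 - 9010 = -9008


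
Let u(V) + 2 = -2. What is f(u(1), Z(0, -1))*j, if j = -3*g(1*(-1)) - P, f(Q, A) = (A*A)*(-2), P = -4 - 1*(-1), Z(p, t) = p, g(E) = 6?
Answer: 0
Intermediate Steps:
u(V) = -4 (u(V) = -2 - 2 = -4)
P = -3 (P = -4 + 1 = -3)
f(Q, A) = -2*A² (f(Q, A) = A²*(-2) = -2*A²)
j = -15 (j = -3*6 - 1*(-3) = -18 + 3 = -15)
f(u(1), Z(0, -1))*j = -2*0²*(-15) = -2*0*(-15) = 0*(-15) = 0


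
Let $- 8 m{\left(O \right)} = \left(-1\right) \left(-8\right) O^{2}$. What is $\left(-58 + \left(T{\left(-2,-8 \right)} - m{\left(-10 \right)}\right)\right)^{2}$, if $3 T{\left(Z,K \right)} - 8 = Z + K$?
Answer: $\frac{15376}{9} \approx 1708.4$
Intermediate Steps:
$T{\left(Z,K \right)} = \frac{8}{3} + \frac{K}{3} + \frac{Z}{3}$ ($T{\left(Z,K \right)} = \frac{8}{3} + \frac{Z + K}{3} = \frac{8}{3} + \frac{K + Z}{3} = \frac{8}{3} + \left(\frac{K}{3} + \frac{Z}{3}\right) = \frac{8}{3} + \frac{K}{3} + \frac{Z}{3}$)
$m{\left(O \right)} = - O^{2}$ ($m{\left(O \right)} = - \frac{\left(-1\right) \left(-8\right) O^{2}}{8} = - \frac{8 O^{2}}{8} = - O^{2}$)
$\left(-58 + \left(T{\left(-2,-8 \right)} - m{\left(-10 \right)}\right)\right)^{2} = \left(-58 + \left(\left(\frac{8}{3} + \frac{1}{3} \left(-8\right) + \frac{1}{3} \left(-2\right)\right) - - \left(-10\right)^{2}\right)\right)^{2} = \left(-58 - \left(\frac{2}{3} - 100\right)\right)^{2} = \left(-58 - - \frac{298}{3}\right)^{2} = \left(-58 + \left(- \frac{2}{3} + 100\right)\right)^{2} = \left(-58 + \frac{298}{3}\right)^{2} = \left(\frac{124}{3}\right)^{2} = \frac{15376}{9}$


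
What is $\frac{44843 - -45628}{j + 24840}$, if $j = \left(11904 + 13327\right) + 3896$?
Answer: $\frac{30157}{17989} \approx 1.6764$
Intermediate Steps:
$j = 29127$ ($j = 25231 + 3896 = 29127$)
$\frac{44843 - -45628}{j + 24840} = \frac{44843 - -45628}{29127 + 24840} = \frac{44843 + 45628}{53967} = 90471 \cdot \frac{1}{53967} = \frac{30157}{17989}$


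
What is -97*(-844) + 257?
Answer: 82125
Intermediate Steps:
-97*(-844) + 257 = 81868 + 257 = 82125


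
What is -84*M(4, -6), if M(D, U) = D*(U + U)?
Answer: 4032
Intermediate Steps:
M(D, U) = 2*D*U (M(D, U) = D*(2*U) = 2*D*U)
-84*M(4, -6) = -168*4*(-6) = -84*(-48) = 4032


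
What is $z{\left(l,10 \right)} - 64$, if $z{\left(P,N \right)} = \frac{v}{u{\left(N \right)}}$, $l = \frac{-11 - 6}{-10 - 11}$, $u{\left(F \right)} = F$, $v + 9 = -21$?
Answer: $-67$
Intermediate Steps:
$v = -30$ ($v = -9 - 21 = -30$)
$l = \frac{17}{21}$ ($l = - \frac{17}{-21} = \left(-17\right) \left(- \frac{1}{21}\right) = \frac{17}{21} \approx 0.80952$)
$z{\left(P,N \right)} = - \frac{30}{N}$
$z{\left(l,10 \right)} - 64 = - \frac{30}{10} - 64 = \left(-30\right) \frac{1}{10} - 64 = -3 - 64 = -67$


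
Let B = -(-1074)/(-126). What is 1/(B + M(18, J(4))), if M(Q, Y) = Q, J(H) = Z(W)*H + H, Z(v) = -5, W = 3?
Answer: 21/199 ≈ 0.10553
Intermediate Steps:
J(H) = -4*H (J(H) = -5*H + H = -4*H)
B = -179/21 (B = -(-1074)*(-1)/126 = -3*179/63 = -179/21 ≈ -8.5238)
1/(B + M(18, J(4))) = 1/(-179/21 + 18) = 1/(199/21) = 21/199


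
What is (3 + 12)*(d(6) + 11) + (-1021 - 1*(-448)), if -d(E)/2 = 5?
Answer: -558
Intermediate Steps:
d(E) = -10 (d(E) = -2*5 = -10)
(3 + 12)*(d(6) + 11) + (-1021 - 1*(-448)) = (3 + 12)*(-10 + 11) + (-1021 - 1*(-448)) = 15*1 + (-1021 + 448) = 15 - 573 = -558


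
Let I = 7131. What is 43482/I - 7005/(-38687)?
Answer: 577380263/91958999 ≈ 6.2787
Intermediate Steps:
43482/I - 7005/(-38687) = 43482/7131 - 7005/(-38687) = 43482*(1/7131) - 7005*(-1/38687) = 14494/2377 + 7005/38687 = 577380263/91958999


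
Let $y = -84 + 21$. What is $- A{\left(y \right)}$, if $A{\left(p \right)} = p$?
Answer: $63$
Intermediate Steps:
$y = -63$
$- A{\left(y \right)} = \left(-1\right) \left(-63\right) = 63$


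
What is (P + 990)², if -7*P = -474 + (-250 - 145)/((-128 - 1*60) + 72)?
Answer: 736969023961/659344 ≈ 1.1177e+6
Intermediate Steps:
P = 54589/812 (P = -(-474 + (-250 - 145)/((-128 - 1*60) + 72))/7 = -(-474 - 395/((-128 - 60) + 72))/7 = -(-474 - 395/(-188 + 72))/7 = -(-474 - 395/(-116))/7 = -(-474 - 395*(-1/116))/7 = -(-474 + 395/116)/7 = -⅐*(-54589/116) = 54589/812 ≈ 67.228)
(P + 990)² = (54589/812 + 990)² = (858469/812)² = 736969023961/659344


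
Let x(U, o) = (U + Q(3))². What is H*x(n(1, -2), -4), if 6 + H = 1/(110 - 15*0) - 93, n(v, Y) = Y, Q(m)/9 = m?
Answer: -1361125/22 ≈ -61869.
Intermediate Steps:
Q(m) = 9*m
x(U, o) = (27 + U)² (x(U, o) = (U + 9*3)² = (U + 27)² = (27 + U)²)
H = -10889/110 (H = -6 + (1/(110 - 15*0) - 93) = -6 + (1/(110 + 0) - 93) = -6 + (1/110 - 93) = -6 - 10229/110 = -10889/110 ≈ -98.991)
H*x(n(1, -2), -4) = -10889*(27 - 2)²/110 = -10889/110*25² = -10889/110*625 = -1361125/22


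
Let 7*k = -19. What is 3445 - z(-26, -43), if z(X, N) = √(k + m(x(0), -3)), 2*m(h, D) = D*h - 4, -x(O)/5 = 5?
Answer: 3445 - 3*√714/14 ≈ 3439.3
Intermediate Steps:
x(O) = -25 (x(O) = -5*5 = -25)
m(h, D) = -2 + D*h/2 (m(h, D) = (D*h - 4)/2 = (-4 + D*h)/2 = -2 + D*h/2)
k = -19/7 (k = (⅐)*(-19) = -19/7 ≈ -2.7143)
z(X, N) = 3*√714/14 (z(X, N) = √(-19/7 + (-2 + (½)*(-3)*(-25))) = √(-19/7 + (-2 + 75/2)) = √(-19/7 + 71/2) = √(459/14) = 3*√714/14)
3445 - z(-26, -43) = 3445 - 3*√714/14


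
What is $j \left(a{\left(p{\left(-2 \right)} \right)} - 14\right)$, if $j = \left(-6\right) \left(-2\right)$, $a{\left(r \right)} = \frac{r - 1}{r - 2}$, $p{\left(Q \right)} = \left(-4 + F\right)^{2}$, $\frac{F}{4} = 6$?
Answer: $- \frac{31038}{199} \approx -155.97$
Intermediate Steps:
$F = 24$ ($F = 4 \cdot 6 = 24$)
$p{\left(Q \right)} = 400$ ($p{\left(Q \right)} = \left(-4 + 24\right)^{2} = 20^{2} = 400$)
$a{\left(r \right)} = \frac{-1 + r}{-2 + r}$
$j = 12$
$j \left(a{\left(p{\left(-2 \right)} \right)} - 14\right) = 12 \left(\frac{-1 + 400}{-2 + 400} - 14\right) = 12 \left(\frac{1}{398} \cdot 399 - 14\right) = 12 \left(\frac{399}{398} - 14\right) = 12 \left(- \frac{5173}{398}\right) = - \frac{31038}{199}$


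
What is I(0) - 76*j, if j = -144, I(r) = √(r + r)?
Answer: 10944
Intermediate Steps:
I(r) = √2*√r (I(r) = √(2*r) = √2*√r)
I(0) - 76*j = √2*√0 - 76*(-144) = √2*0 + 10944 = 0 + 10944 = 10944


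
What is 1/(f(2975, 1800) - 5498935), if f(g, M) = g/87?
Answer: -87/478404370 ≈ -1.8185e-7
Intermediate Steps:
f(g, M) = g/87 (f(g, M) = g*(1/87) = g/87)
1/(f(2975, 1800) - 5498935) = 1/((1/87)*2975 - 5498935) = 1/(2975/87 - 5498935) = 1/(-478404370/87) = -87/478404370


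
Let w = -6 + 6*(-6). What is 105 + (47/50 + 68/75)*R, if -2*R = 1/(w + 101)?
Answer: 1858223/17700 ≈ 104.98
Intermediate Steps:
w = -42 (w = -6 - 36 = -42)
R = -1/118 (R = -1/(2*(-42 + 101)) = -½/59 = -½*1/59 = -1/118 ≈ -0.0084746)
105 + (47/50 + 68/75)*R = 105 + (47/50 + 68/75)*(-1/118) = 105 + (277/150)*(-1/118) = 105 - 277/17700 = 1858223/17700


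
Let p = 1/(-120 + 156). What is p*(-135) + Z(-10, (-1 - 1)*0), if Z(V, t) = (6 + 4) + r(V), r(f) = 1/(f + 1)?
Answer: 221/36 ≈ 6.1389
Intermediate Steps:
r(f) = 1/(1 + f)
Z(V, t) = 10 + 1/(1 + V) (Z(V, t) = (6 + 4) + 1/(1 + V) = 10 + 1/(1 + V))
p = 1/36 ≈ 0.027778
p*(-135) + Z(-10, (-1 - 1)*0) = (1/36)*(-135) + (11 + 10*(-10))/(1 - 10) = -15/4 + (11 - 100)/(-9) = -15/4 - 1/9*(-89) = -15/4 + 89/9 = 221/36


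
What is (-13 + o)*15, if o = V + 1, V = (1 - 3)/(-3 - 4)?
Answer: -1230/7 ≈ -175.71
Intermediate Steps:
V = 2/7 (V = -2/(-7) = -2*(-⅐) = 2/7 ≈ 0.28571)
o = 9/7 (o = 2/7 + 1 = 9/7 ≈ 1.2857)
(-13 + o)*15 = (-13 + 9/7)*15 = -82/7*15 = -1230/7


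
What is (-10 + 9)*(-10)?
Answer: 10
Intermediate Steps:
(-10 + 9)*(-10) = -1*(-10) = 10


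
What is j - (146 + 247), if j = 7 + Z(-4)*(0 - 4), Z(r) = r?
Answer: -370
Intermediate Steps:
j = 23 (j = 7 - 4*(0 - 4) = 7 - 4*(-4) = 7 + 16 = 23)
j - (146 + 247) = 23 - (146 + 247) = 23 - 1*393 = 23 - 393 = -370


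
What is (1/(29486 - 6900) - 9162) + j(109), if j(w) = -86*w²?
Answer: -23284539807/22586 ≈ -1.0309e+6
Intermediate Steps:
(1/(29486 - 6900) - 9162) + j(109) = (1/(29486 - 6900) - 9162) - 86*109² = (1/22586 - 9162) - 86*11881 = (1/22586 - 9162) - 1021766 = -206932931/22586 - 1021766 = -23284539807/22586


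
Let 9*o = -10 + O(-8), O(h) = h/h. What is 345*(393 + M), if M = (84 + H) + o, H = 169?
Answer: 222525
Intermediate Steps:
O(h) = 1
o = -1 (o = (-10 + 1)/9 = (⅑)*(-9) = -1)
M = 252 (M = (84 + 169) - 1 = 253 - 1 = 252)
345*(393 + M) = 345*(393 + 252) = 345*645 = 222525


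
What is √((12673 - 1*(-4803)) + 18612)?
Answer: 2*√9022 ≈ 189.97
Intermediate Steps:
√((12673 - 1*(-4803)) + 18612) = √((12673 + 4803) + 18612) = √(17476 + 18612) = √36088 = 2*√9022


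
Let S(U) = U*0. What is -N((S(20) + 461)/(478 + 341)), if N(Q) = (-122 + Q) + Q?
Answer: 98996/819 ≈ 120.87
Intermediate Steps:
S(U) = 0
N(Q) = -122 + 2*Q
-N((S(20) + 461)/(478 + 341)) = -(-122 + 2*((0 + 461)/(478 + 341))) = -(-122 + 2*(461/819)) = -(-122 + 922/819) = -1*(-98996/819) = 98996/819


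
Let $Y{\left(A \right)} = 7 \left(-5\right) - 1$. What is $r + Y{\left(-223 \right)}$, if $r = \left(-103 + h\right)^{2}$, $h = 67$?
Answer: $1260$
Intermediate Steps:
$Y{\left(A \right)} = -36$ ($Y{\left(A \right)} = -35 - 1 = -36$)
$r = 1296$ ($r = \left(-103 + 67\right)^{2} = \left(-36\right)^{2} = 1296$)
$r + Y{\left(-223 \right)} = 1296 - 36 = 1260$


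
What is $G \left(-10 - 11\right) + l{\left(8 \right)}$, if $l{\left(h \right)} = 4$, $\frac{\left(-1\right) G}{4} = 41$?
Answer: $3448$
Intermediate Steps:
$G = -164$ ($G = \left(-4\right) 41 = -164$)
$G \left(-10 - 11\right) + l{\left(8 \right)} = - 164 \left(-10 - 11\right) + 4 = \left(-164\right) \left(-21\right) + 4 = 3444 + 4 = 3448$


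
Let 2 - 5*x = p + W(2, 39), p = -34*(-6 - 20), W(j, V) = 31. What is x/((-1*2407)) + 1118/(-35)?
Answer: -6469/203 ≈ -31.867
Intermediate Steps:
p = 884 (p = -34*(-26) = 884)
x = -913/5 (x = ⅖ - (884 + 31)/5 = ⅖ - ⅕*915 = ⅖ - 183 = -913/5 ≈ -182.60)
x/((-1*2407)) + 1118/(-35) = -913/(5*((-1*2407))) + 1118/(-35) = -913/5/(-2407) + 1118*(-1/35) = -913/5*(-1/2407) - 1118/35 = 11/145 - 1118/35 = -6469/203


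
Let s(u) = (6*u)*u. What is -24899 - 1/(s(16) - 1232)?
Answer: -7569297/304 ≈ -24899.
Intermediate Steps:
s(u) = 6*u²
-24899 - 1/(s(16) - 1232) = -24899 - 1/(6*16² - 1232) = -24899 - 1/(6*256 - 1232) = -24899 - 1/(1536 - 1232) = -24899 - 1/304 = -7569297/304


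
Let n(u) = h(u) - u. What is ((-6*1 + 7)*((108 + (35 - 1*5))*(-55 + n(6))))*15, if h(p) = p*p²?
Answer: 320850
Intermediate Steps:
h(p) = p³
n(u) = u³ - u
((-6*1 + 7)*((108 + (35 - 1*5))*(-55 + n(6))))*15 = ((-6*1 + 7)*((108 + (35 - 1*5))*(-55 + (6³ - 1*6))))*15 = ((-6 + 7)*((108 + (35 - 5))*(-55 + (216 - 6))))*15 = (1*((108 + 30)*(-55 + 210)))*15 = (1*(138*155))*15 = (1*21390)*15 = 21390*15 = 320850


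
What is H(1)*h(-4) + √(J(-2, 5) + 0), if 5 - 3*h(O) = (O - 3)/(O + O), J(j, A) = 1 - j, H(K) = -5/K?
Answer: -55/8 + √3 ≈ -5.1430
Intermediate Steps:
h(O) = 5/3 - (-3 + O)/(6*O) (h(O) = 5/3 - (O - 3)/(3*(O + O)) = 5/3 - (-3 + O)/(3*(2*O)) = 5/3 - (-3 + O)*1/(2*O)/3 = 5/3 - (-3 + O)/(6*O))
H(1)*h(-4) + √(J(-2, 5) + 0) = (-5/1)*((½)*(1 + 3*(-4))/(-4)) + √((1 - 1*(-2)) + 0) = (-5*1)*((½)*(-¼)*(1 - 12)) + √((1 + 2) + 0) = -5*(-1)*(-11)/(2*4) + √(3 + 0) = -5*11/8 + √3 = -55/8 + √3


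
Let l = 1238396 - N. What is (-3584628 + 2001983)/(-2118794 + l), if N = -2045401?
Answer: -1582645/1165003 ≈ -1.3585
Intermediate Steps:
l = 3283797 (l = 1238396 - 1*(-2045401) = 1238396 + 2045401 = 3283797)
(-3584628 + 2001983)/(-2118794 + l) = (-3584628 + 2001983)/(-2118794 + 3283797) = -1582645/1165003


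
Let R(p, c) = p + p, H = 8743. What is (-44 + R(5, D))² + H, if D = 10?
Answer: 9899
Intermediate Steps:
R(p, c) = 2*p
(-44 + R(5, D))² + H = (-44 + 2*5)² + 8743 = (-44 + 10)² + 8743 = (-34)² + 8743 = 1156 + 8743 = 9899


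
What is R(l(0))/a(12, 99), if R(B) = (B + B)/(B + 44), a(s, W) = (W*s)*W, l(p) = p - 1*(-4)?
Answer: 1/705672 ≈ 1.4171e-6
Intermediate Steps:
l(p) = 4 + p (l(p) = p + 4 = 4 + p)
a(s, W) = s*W²
R(B) = 2*B/(44 + B) (R(B) = (2*B)/(44 + B) = 2*B/(44 + B))
R(l(0))/a(12, 99) = (2*(4 + 0)/(44 + (4 + 0)))/((12*99²)) = (2*4/(44 + 4))/((12*9801)) = (2*4/48)/117612 = (2*4*(1/48))*(1/117612) = (⅙)*(1/117612) = 1/705672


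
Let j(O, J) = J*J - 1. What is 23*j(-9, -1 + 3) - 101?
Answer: -32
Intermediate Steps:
j(O, J) = -1 + J² (j(O, J) = J² - 1 = -1 + J²)
23*j(-9, -1 + 3) - 101 = 23*(-1 + (-1 + 3)²) - 101 = 23*(-1 + 2²) - 101 = 23*(-1 + 4) - 101 = 23*3 - 101 = 69 - 101 = -32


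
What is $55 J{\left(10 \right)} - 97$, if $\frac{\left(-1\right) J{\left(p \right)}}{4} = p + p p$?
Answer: $-24297$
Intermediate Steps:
$J{\left(p \right)} = - 4 p - 4 p^{2}$ ($J{\left(p \right)} = - 4 \left(p + p p\right) = - 4 \left(p + p^{2}\right) = - 4 p - 4 p^{2}$)
$55 J{\left(10 \right)} - 97 = 55 \left(\left(-4\right) 10 \left(1 + 10\right)\right) - 97 = 55 \left(\left(-4\right) 10 \cdot 11\right) - 97 = 55 \left(-440\right) - 97 = -24200 - 97 = -24297$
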